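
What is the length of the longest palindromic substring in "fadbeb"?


Input: "fadbeb"
Checking substrings for palindromes:
  [3:6] "beb" (len 3) => palindrome
Longest palindromic substring: "beb" with length 3

3


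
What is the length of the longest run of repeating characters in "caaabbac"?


Input: "caaabbac"
Scanning for longest run:
  Position 1 ('a'): new char, reset run to 1
  Position 2 ('a'): continues run of 'a', length=2
  Position 3 ('a'): continues run of 'a', length=3
  Position 4 ('b'): new char, reset run to 1
  Position 5 ('b'): continues run of 'b', length=2
  Position 6 ('a'): new char, reset run to 1
  Position 7 ('c'): new char, reset run to 1
Longest run: 'a' with length 3

3


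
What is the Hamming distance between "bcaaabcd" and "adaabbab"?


Comparing "bcaaabcd" and "adaabbab" position by position:
  Position 0: 'b' vs 'a' => differ
  Position 1: 'c' vs 'd' => differ
  Position 2: 'a' vs 'a' => same
  Position 3: 'a' vs 'a' => same
  Position 4: 'a' vs 'b' => differ
  Position 5: 'b' vs 'b' => same
  Position 6: 'c' vs 'a' => differ
  Position 7: 'd' vs 'b' => differ
Total differences (Hamming distance): 5

5


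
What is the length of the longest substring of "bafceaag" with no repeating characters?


Input: "bafceaag"
Sliding window (track last position of each char):
  Position 0 ('b'): window [0,0] length 1 -- new best
  Position 1 ('a'): window [0,1] length 2 -- new best
  Position 2 ('f'): window [0,2] length 3 -- new best
  Position 3 ('c'): window [0,3] length 4 -- new best
  Position 4 ('e'): window [0,4] length 5 -- new best
  Position 5 ('a'): repeat (last at 1), move window start to 2
  Position 5 ('a'): window [2,5] length 4
  Position 6 ('a'): repeat (last at 5), move window start to 6
  Position 6 ('a'): window [6,6] length 1
  Position 7 ('g'): window [6,7] length 2
Longest substring with no repeats: "bafce" with length 5

5


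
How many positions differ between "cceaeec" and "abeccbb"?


Comparing "cceaeec" and "abeccbb" position by position:
  Position 0: 'c' vs 'a' => DIFFER
  Position 1: 'c' vs 'b' => DIFFER
  Position 2: 'e' vs 'e' => same
  Position 3: 'a' vs 'c' => DIFFER
  Position 4: 'e' vs 'c' => DIFFER
  Position 5: 'e' vs 'b' => DIFFER
  Position 6: 'c' vs 'b' => DIFFER
Positions that differ: 6

6


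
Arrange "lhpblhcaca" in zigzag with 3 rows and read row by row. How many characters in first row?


Zigzag "lhpblhcaca" into 3 rows:
Placing characters:
  'l' => row 0
  'h' => row 1
  'p' => row 2
  'b' => row 1
  'l' => row 0
  'h' => row 1
  'c' => row 2
  'a' => row 1
  'c' => row 0
  'a' => row 1
Rows:
  Row 0: "llc"
  Row 1: "hbhaa"
  Row 2: "pc"
First row length: 3

3


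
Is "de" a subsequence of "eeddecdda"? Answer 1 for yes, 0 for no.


Check if "de" is a subsequence of "eeddecdda"
Greedy scan:
  Position 0 ('e'): no match needed
  Position 1 ('e'): no match needed
  Position 2 ('d'): matches sub[0] = 'd'
  Position 3 ('d'): no match needed
  Position 4 ('e'): matches sub[1] = 'e'
  Position 5 ('c'): no match needed
  Position 6 ('d'): no match needed
  Position 7 ('d'): no match needed
  Position 8 ('a'): no match needed
All 2 characters matched => is a subsequence

1


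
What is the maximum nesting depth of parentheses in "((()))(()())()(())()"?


Input: "((()))(()())()(())()"
Tracking depth:
  Position 0 '(': depth becomes 1
  Position 1 '(': depth becomes 2
  Position 2 '(': depth becomes 3
  Position 3 ')': depth becomes 2
  Position 4 ')': depth becomes 1
  Position 5 ')': depth becomes 0
  Position 6 '(': depth becomes 1
  Position 7 '(': depth becomes 2
  Position 8 ')': depth becomes 1
  Position 9 '(': depth becomes 2
  Position 10 ')': depth becomes 1
  Position 11 ')': depth becomes 0
  Position 12 '(': depth becomes 1
  Position 13 ')': depth becomes 0
  Position 14 '(': depth becomes 1
  Position 15 '(': depth becomes 2
  Position 16 ')': depth becomes 1
  Position 17 ')': depth becomes 0
  Position 18 '(': depth becomes 1
  Position 19 ')': depth becomes 0
Maximum depth reached: 3

3


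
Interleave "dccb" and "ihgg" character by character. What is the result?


Interleaving "dccb" and "ihgg":
  Position 0: 'd' from first, 'i' from second => "di"
  Position 1: 'c' from first, 'h' from second => "ch"
  Position 2: 'c' from first, 'g' from second => "cg"
  Position 3: 'b' from first, 'g' from second => "bg"
Result: dichcgbg

dichcgbg


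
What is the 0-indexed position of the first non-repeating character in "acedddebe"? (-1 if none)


Input: acedddebe
Character frequencies:
  'a': 1
  'b': 1
  'c': 1
  'd': 3
  'e': 3
Scanning left to right for freq == 1:
  Position 0 ('a'): unique! => answer = 0

0


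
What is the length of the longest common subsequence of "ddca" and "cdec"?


LCS of "ddca" and "cdec"
DP table:
           c    d    e    c
      0    0    0    0    0
  d   0    0    1    1    1
  d   0    0    1    1    1
  c   0    1    1    1    2
  a   0    1    1    1    2
LCS length = dp[4][4] = 2

2


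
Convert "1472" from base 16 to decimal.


Input: "1472" in base 16
Positional expansion:
  Digit '1' (value 1) x 16^3 = 4096
  Digit '4' (value 4) x 16^2 = 1024
  Digit '7' (value 7) x 16^1 = 112
  Digit '2' (value 2) x 16^0 = 2
Sum = 5234

5234


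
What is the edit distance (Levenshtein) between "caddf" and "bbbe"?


Computing edit distance: "caddf" -> "bbbe"
DP table:
           b    b    b    e
      0    1    2    3    4
  c   1    1    2    3    4
  a   2    2    2    3    4
  d   3    3    3    3    4
  d   4    4    4    4    4
  f   5    5    5    5    5
Edit distance = dp[5][4] = 5

5


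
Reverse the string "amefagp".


Input: amefagp
Reading characters right to left:
  Position 6: 'p'
  Position 5: 'g'
  Position 4: 'a'
  Position 3: 'f'
  Position 2: 'e'
  Position 1: 'm'
  Position 0: 'a'
Reversed: pgafema

pgafema


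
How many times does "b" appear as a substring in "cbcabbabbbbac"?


Searching for "b" in "cbcabbabbbbac"
Scanning each position:
  Position 0: "c" => no
  Position 1: "b" => MATCH
  Position 2: "c" => no
  Position 3: "a" => no
  Position 4: "b" => MATCH
  Position 5: "b" => MATCH
  Position 6: "a" => no
  Position 7: "b" => MATCH
  Position 8: "b" => MATCH
  Position 9: "b" => MATCH
  Position 10: "b" => MATCH
  Position 11: "a" => no
  Position 12: "c" => no
Total occurrences: 7

7


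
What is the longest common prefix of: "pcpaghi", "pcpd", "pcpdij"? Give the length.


Words: pcpaghi, pcpd, pcpdij
  Position 0: all 'p' => match
  Position 1: all 'c' => match
  Position 2: all 'p' => match
  Position 3: ('a', 'd', 'd') => mismatch, stop
LCP = "pcp" (length 3)

3


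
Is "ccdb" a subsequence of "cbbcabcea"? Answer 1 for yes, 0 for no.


Check if "ccdb" is a subsequence of "cbbcabcea"
Greedy scan:
  Position 0 ('c'): matches sub[0] = 'c'
  Position 1 ('b'): no match needed
  Position 2 ('b'): no match needed
  Position 3 ('c'): matches sub[1] = 'c'
  Position 4 ('a'): no match needed
  Position 5 ('b'): no match needed
  Position 6 ('c'): no match needed
  Position 7 ('e'): no match needed
  Position 8 ('a'): no match needed
Only matched 2/4 characters => not a subsequence

0


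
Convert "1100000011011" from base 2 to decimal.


Input: "1100000011011" in base 2
Positional expansion:
  Digit '1' (value 1) x 2^12 = 4096
  Digit '1' (value 1) x 2^11 = 2048
  Digit '0' (value 0) x 2^10 = 0
  Digit '0' (value 0) x 2^9 = 0
  Digit '0' (value 0) x 2^8 = 0
  Digit '0' (value 0) x 2^7 = 0
  Digit '0' (value 0) x 2^6 = 0
  Digit '0' (value 0) x 2^5 = 0
  Digit '1' (value 1) x 2^4 = 16
  Digit '1' (value 1) x 2^3 = 8
  Digit '0' (value 0) x 2^2 = 0
  Digit '1' (value 1) x 2^1 = 2
  Digit '1' (value 1) x 2^0 = 1
Sum = 6171

6171


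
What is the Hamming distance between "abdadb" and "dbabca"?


Comparing "abdadb" and "dbabca" position by position:
  Position 0: 'a' vs 'd' => differ
  Position 1: 'b' vs 'b' => same
  Position 2: 'd' vs 'a' => differ
  Position 3: 'a' vs 'b' => differ
  Position 4: 'd' vs 'c' => differ
  Position 5: 'b' vs 'a' => differ
Total differences (Hamming distance): 5

5


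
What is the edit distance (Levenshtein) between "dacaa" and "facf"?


Computing edit distance: "dacaa" -> "facf"
DP table:
           f    a    c    f
      0    1    2    3    4
  d   1    1    2    3    4
  a   2    2    1    2    3
  c   3    3    2    1    2
  a   4    4    3    2    2
  a   5    5    4    3    3
Edit distance = dp[5][4] = 3

3


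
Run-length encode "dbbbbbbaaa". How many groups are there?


Input: dbbbbbbaaa
Scanning for consecutive runs:
  Group 1: 'd' x 1 (positions 0-0)
  Group 2: 'b' x 6 (positions 1-6)
  Group 3: 'a' x 3 (positions 7-9)
Total groups: 3

3


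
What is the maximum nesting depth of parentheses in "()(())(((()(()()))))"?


Input: "()(())(((()(()()))))"
Tracking depth:
  Position 0 '(': depth becomes 1
  Position 1 ')': depth becomes 0
  Position 2 '(': depth becomes 1
  Position 3 '(': depth becomes 2
  Position 4 ')': depth becomes 1
  Position 5 ')': depth becomes 0
  Position 6 '(': depth becomes 1
  Position 7 '(': depth becomes 2
  Position 8 '(': depth becomes 3
  Position 9 '(': depth becomes 4
  Position 10 ')': depth becomes 3
  Position 11 '(': depth becomes 4
  Position 12 '(': depth becomes 5
  Position 13 ')': depth becomes 4
  Position 14 '(': depth becomes 5
  Position 15 ')': depth becomes 4
  Position 16 ')': depth becomes 3
  Position 17 ')': depth becomes 2
  Position 18 ')': depth becomes 1
  Position 19 ')': depth becomes 0
Maximum depth reached: 5

5


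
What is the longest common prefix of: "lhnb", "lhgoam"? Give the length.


Words: lhnb, lhgoam
  Position 0: all 'l' => match
  Position 1: all 'h' => match
  Position 2: ('n', 'g') => mismatch, stop
LCP = "lh" (length 2)

2


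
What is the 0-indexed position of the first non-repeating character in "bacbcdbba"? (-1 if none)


Input: bacbcdbba
Character frequencies:
  'a': 2
  'b': 4
  'c': 2
  'd': 1
Scanning left to right for freq == 1:
  Position 0 ('b'): freq=4, skip
  Position 1 ('a'): freq=2, skip
  Position 2 ('c'): freq=2, skip
  Position 3 ('b'): freq=4, skip
  Position 4 ('c'): freq=2, skip
  Position 5 ('d'): unique! => answer = 5

5


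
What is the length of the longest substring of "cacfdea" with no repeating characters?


Input: "cacfdea"
Sliding window (track last position of each char):
  Position 0 ('c'): window [0,0] length 1 -- new best
  Position 1 ('a'): window [0,1] length 2 -- new best
  Position 2 ('c'): repeat (last at 0), move window start to 1
  Position 2 ('c'): window [1,2] length 2
  Position 3 ('f'): window [1,3] length 3 -- new best
  Position 4 ('d'): window [1,4] length 4 -- new best
  Position 5 ('e'): window [1,5] length 5 -- new best
  Position 6 ('a'): repeat (last at 1), move window start to 2
  Position 6 ('a'): window [2,6] length 5
Longest substring with no repeats: "acfde" with length 5

5


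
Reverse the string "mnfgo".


Input: mnfgo
Reading characters right to left:
  Position 4: 'o'
  Position 3: 'g'
  Position 2: 'f'
  Position 1: 'n'
  Position 0: 'm'
Reversed: ogfnm

ogfnm


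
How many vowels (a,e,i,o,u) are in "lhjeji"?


Input: lhjeji
Checking each character:
  'l' at position 0: consonant
  'h' at position 1: consonant
  'j' at position 2: consonant
  'e' at position 3: vowel (running total: 1)
  'j' at position 4: consonant
  'i' at position 5: vowel (running total: 2)
Total vowels: 2

2


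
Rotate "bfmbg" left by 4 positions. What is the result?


Input: "bfmbg", rotate left by 4
First 4 characters: "bfmb"
Remaining characters: "g"
Concatenate remaining + first: "g" + "bfmb" = "gbfmb"

gbfmb


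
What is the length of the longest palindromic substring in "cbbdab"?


Input: "cbbdab"
Checking substrings for palindromes:
  [1:3] "bb" (len 2) => palindrome
Longest palindromic substring: "bb" with length 2

2


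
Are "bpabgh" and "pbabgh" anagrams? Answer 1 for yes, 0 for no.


Strings: "bpabgh", "pbabgh"
Sorted first:  abbghp
Sorted second: abbghp
Sorted forms match => anagrams

1


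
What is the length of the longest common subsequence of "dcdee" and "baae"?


LCS of "dcdee" and "baae"
DP table:
           b    a    a    e
      0    0    0    0    0
  d   0    0    0    0    0
  c   0    0    0    0    0
  d   0    0    0    0    0
  e   0    0    0    0    1
  e   0    0    0    0    1
LCS length = dp[5][4] = 1

1


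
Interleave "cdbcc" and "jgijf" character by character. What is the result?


Interleaving "cdbcc" and "jgijf":
  Position 0: 'c' from first, 'j' from second => "cj"
  Position 1: 'd' from first, 'g' from second => "dg"
  Position 2: 'b' from first, 'i' from second => "bi"
  Position 3: 'c' from first, 'j' from second => "cj"
  Position 4: 'c' from first, 'f' from second => "cf"
Result: cjdgbicjcf

cjdgbicjcf


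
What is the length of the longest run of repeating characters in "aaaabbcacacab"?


Input: "aaaabbcacacab"
Scanning for longest run:
  Position 1 ('a'): continues run of 'a', length=2
  Position 2 ('a'): continues run of 'a', length=3
  Position 3 ('a'): continues run of 'a', length=4
  Position 4 ('b'): new char, reset run to 1
  Position 5 ('b'): continues run of 'b', length=2
  Position 6 ('c'): new char, reset run to 1
  Position 7 ('a'): new char, reset run to 1
  Position 8 ('c'): new char, reset run to 1
  Position 9 ('a'): new char, reset run to 1
  Position 10 ('c'): new char, reset run to 1
  Position 11 ('a'): new char, reset run to 1
  Position 12 ('b'): new char, reset run to 1
Longest run: 'a' with length 4

4


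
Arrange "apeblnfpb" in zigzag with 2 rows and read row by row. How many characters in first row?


Zigzag "apeblnfpb" into 2 rows:
Placing characters:
  'a' => row 0
  'p' => row 1
  'e' => row 0
  'b' => row 1
  'l' => row 0
  'n' => row 1
  'f' => row 0
  'p' => row 1
  'b' => row 0
Rows:
  Row 0: "aelfb"
  Row 1: "pbnp"
First row length: 5

5


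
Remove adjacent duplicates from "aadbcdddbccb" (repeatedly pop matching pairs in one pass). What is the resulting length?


Input: aadbcdddbccb
Stack-based adjacent duplicate removal:
  Read 'a': push. Stack: a
  Read 'a': matches stack top 'a' => pop. Stack: (empty)
  Read 'd': push. Stack: d
  Read 'b': push. Stack: db
  Read 'c': push. Stack: dbc
  Read 'd': push. Stack: dbcd
  Read 'd': matches stack top 'd' => pop. Stack: dbc
  Read 'd': push. Stack: dbcd
  Read 'b': push. Stack: dbcdb
  Read 'c': push. Stack: dbcdbc
  Read 'c': matches stack top 'c' => pop. Stack: dbcdb
  Read 'b': matches stack top 'b' => pop. Stack: dbcd
Final stack: "dbcd" (length 4)

4


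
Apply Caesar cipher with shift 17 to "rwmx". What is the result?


Caesar cipher: shift "rwmx" by 17
  'r' (pos 17) + 17 = pos 8 = 'i'
  'w' (pos 22) + 17 = pos 13 = 'n'
  'm' (pos 12) + 17 = pos 3 = 'd'
  'x' (pos 23) + 17 = pos 14 = 'o'
Result: indo

indo


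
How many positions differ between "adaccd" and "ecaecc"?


Comparing "adaccd" and "ecaecc" position by position:
  Position 0: 'a' vs 'e' => DIFFER
  Position 1: 'd' vs 'c' => DIFFER
  Position 2: 'a' vs 'a' => same
  Position 3: 'c' vs 'e' => DIFFER
  Position 4: 'c' vs 'c' => same
  Position 5: 'd' vs 'c' => DIFFER
Positions that differ: 4

4


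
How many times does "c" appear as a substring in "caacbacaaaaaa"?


Searching for "c" in "caacbacaaaaaa"
Scanning each position:
  Position 0: "c" => MATCH
  Position 1: "a" => no
  Position 2: "a" => no
  Position 3: "c" => MATCH
  Position 4: "b" => no
  Position 5: "a" => no
  Position 6: "c" => MATCH
  Position 7: "a" => no
  Position 8: "a" => no
  Position 9: "a" => no
  Position 10: "a" => no
  Position 11: "a" => no
  Position 12: "a" => no
Total occurrences: 3

3


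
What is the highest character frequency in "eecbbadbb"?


Input: eecbbadbb
Character counts:
  'a': 1
  'b': 4
  'c': 1
  'd': 1
  'e': 2
Maximum frequency: 4

4


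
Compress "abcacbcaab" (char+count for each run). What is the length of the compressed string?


Input: abcacbcaab
Runs:
  'a' x 1 => "a1"
  'b' x 1 => "b1"
  'c' x 1 => "c1"
  'a' x 1 => "a1"
  'c' x 1 => "c1"
  'b' x 1 => "b1"
  'c' x 1 => "c1"
  'a' x 2 => "a2"
  'b' x 1 => "b1"
Compressed: "a1b1c1a1c1b1c1a2b1"
Compressed length: 18

18


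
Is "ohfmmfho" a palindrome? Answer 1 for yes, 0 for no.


Input: ohfmmfho
Reversed: ohfmmfho
  Compare pos 0 ('o') with pos 7 ('o'): match
  Compare pos 1 ('h') with pos 6 ('h'): match
  Compare pos 2 ('f') with pos 5 ('f'): match
  Compare pos 3 ('m') with pos 4 ('m'): match
Result: palindrome

1


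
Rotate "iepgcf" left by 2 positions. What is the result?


Input: "iepgcf", rotate left by 2
First 2 characters: "ie"
Remaining characters: "pgcf"
Concatenate remaining + first: "pgcf" + "ie" = "pgcfie"

pgcfie


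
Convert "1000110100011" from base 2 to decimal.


Input: "1000110100011" in base 2
Positional expansion:
  Digit '1' (value 1) x 2^12 = 4096
  Digit '0' (value 0) x 2^11 = 0
  Digit '0' (value 0) x 2^10 = 0
  Digit '0' (value 0) x 2^9 = 0
  Digit '1' (value 1) x 2^8 = 256
  Digit '1' (value 1) x 2^7 = 128
  Digit '0' (value 0) x 2^6 = 0
  Digit '1' (value 1) x 2^5 = 32
  Digit '0' (value 0) x 2^4 = 0
  Digit '0' (value 0) x 2^3 = 0
  Digit '0' (value 0) x 2^2 = 0
  Digit '1' (value 1) x 2^1 = 2
  Digit '1' (value 1) x 2^0 = 1
Sum = 4515

4515


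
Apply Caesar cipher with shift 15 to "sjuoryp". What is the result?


Caesar cipher: shift "sjuoryp" by 15
  's' (pos 18) + 15 = pos 7 = 'h'
  'j' (pos 9) + 15 = pos 24 = 'y'
  'u' (pos 20) + 15 = pos 9 = 'j'
  'o' (pos 14) + 15 = pos 3 = 'd'
  'r' (pos 17) + 15 = pos 6 = 'g'
  'y' (pos 24) + 15 = pos 13 = 'n'
  'p' (pos 15) + 15 = pos 4 = 'e'
Result: hyjdgne

hyjdgne


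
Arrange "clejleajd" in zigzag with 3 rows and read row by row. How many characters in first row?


Zigzag "clejleajd" into 3 rows:
Placing characters:
  'c' => row 0
  'l' => row 1
  'e' => row 2
  'j' => row 1
  'l' => row 0
  'e' => row 1
  'a' => row 2
  'j' => row 1
  'd' => row 0
Rows:
  Row 0: "cld"
  Row 1: "ljej"
  Row 2: "ea"
First row length: 3

3


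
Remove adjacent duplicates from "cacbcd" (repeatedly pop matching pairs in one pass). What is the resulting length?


Input: cacbcd
Stack-based adjacent duplicate removal:
  Read 'c': push. Stack: c
  Read 'a': push. Stack: ca
  Read 'c': push. Stack: cac
  Read 'b': push. Stack: cacb
  Read 'c': push. Stack: cacbc
  Read 'd': push. Stack: cacbcd
Final stack: "cacbcd" (length 6)

6


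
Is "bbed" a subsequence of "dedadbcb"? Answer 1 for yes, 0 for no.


Check if "bbed" is a subsequence of "dedadbcb"
Greedy scan:
  Position 0 ('d'): no match needed
  Position 1 ('e'): no match needed
  Position 2 ('d'): no match needed
  Position 3 ('a'): no match needed
  Position 4 ('d'): no match needed
  Position 5 ('b'): matches sub[0] = 'b'
  Position 6 ('c'): no match needed
  Position 7 ('b'): matches sub[1] = 'b'
Only matched 2/4 characters => not a subsequence

0


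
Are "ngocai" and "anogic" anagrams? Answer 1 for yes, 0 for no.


Strings: "ngocai", "anogic"
Sorted first:  acgino
Sorted second: acgino
Sorted forms match => anagrams

1


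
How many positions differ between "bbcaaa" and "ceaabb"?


Comparing "bbcaaa" and "ceaabb" position by position:
  Position 0: 'b' vs 'c' => DIFFER
  Position 1: 'b' vs 'e' => DIFFER
  Position 2: 'c' vs 'a' => DIFFER
  Position 3: 'a' vs 'a' => same
  Position 4: 'a' vs 'b' => DIFFER
  Position 5: 'a' vs 'b' => DIFFER
Positions that differ: 5

5


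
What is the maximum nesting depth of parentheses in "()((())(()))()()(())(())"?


Input: "()((())(()))()()(())(())"
Tracking depth:
  Position 0 '(': depth becomes 1
  Position 1 ')': depth becomes 0
  Position 2 '(': depth becomes 1
  Position 3 '(': depth becomes 2
  Position 4 '(': depth becomes 3
  Position 5 ')': depth becomes 2
  Position 6 ')': depth becomes 1
  Position 7 '(': depth becomes 2
  Position 8 '(': depth becomes 3
  Position 9 ')': depth becomes 2
  Position 10 ')': depth becomes 1
  Position 11 ')': depth becomes 0
  Position 12 '(': depth becomes 1
  Position 13 ')': depth becomes 0
  Position 14 '(': depth becomes 1
  Position 15 ')': depth becomes 0
  Position 16 '(': depth becomes 1
  Position 17 '(': depth becomes 2
  Position 18 ')': depth becomes 1
  Position 19 ')': depth becomes 0
  Position 20 '(': depth becomes 1
  Position 21 '(': depth becomes 2
  Position 22 ')': depth becomes 1
  Position 23 ')': depth becomes 0
Maximum depth reached: 3

3


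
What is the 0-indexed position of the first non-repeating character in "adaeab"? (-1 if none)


Input: adaeab
Character frequencies:
  'a': 3
  'b': 1
  'd': 1
  'e': 1
Scanning left to right for freq == 1:
  Position 0 ('a'): freq=3, skip
  Position 1 ('d'): unique! => answer = 1

1


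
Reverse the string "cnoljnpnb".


Input: cnoljnpnb
Reading characters right to left:
  Position 8: 'b'
  Position 7: 'n'
  Position 6: 'p'
  Position 5: 'n'
  Position 4: 'j'
  Position 3: 'l'
  Position 2: 'o'
  Position 1: 'n'
  Position 0: 'c'
Reversed: bnpnjlonc

bnpnjlonc


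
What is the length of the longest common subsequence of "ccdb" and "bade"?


LCS of "ccdb" and "bade"
DP table:
           b    a    d    e
      0    0    0    0    0
  c   0    0    0    0    0
  c   0    0    0    0    0
  d   0    0    0    1    1
  b   0    1    1    1    1
LCS length = dp[4][4] = 1

1


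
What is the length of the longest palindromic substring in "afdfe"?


Input: "afdfe"
Checking substrings for palindromes:
  [1:4] "fdf" (len 3) => palindrome
Longest palindromic substring: "fdf" with length 3

3


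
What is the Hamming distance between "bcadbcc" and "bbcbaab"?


Comparing "bcadbcc" and "bbcbaab" position by position:
  Position 0: 'b' vs 'b' => same
  Position 1: 'c' vs 'b' => differ
  Position 2: 'a' vs 'c' => differ
  Position 3: 'd' vs 'b' => differ
  Position 4: 'b' vs 'a' => differ
  Position 5: 'c' vs 'a' => differ
  Position 6: 'c' vs 'b' => differ
Total differences (Hamming distance): 6

6


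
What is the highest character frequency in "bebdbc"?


Input: bebdbc
Character counts:
  'b': 3
  'c': 1
  'd': 1
  'e': 1
Maximum frequency: 3

3


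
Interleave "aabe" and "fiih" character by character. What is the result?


Interleaving "aabe" and "fiih":
  Position 0: 'a' from first, 'f' from second => "af"
  Position 1: 'a' from first, 'i' from second => "ai"
  Position 2: 'b' from first, 'i' from second => "bi"
  Position 3: 'e' from first, 'h' from second => "eh"
Result: afaibieh

afaibieh


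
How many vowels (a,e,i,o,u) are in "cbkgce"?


Input: cbkgce
Checking each character:
  'c' at position 0: consonant
  'b' at position 1: consonant
  'k' at position 2: consonant
  'g' at position 3: consonant
  'c' at position 4: consonant
  'e' at position 5: vowel (running total: 1)
Total vowels: 1

1


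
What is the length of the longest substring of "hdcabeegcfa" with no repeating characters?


Input: "hdcabeegcfa"
Sliding window (track last position of each char):
  Position 0 ('h'): window [0,0] length 1 -- new best
  Position 1 ('d'): window [0,1] length 2 -- new best
  Position 2 ('c'): window [0,2] length 3 -- new best
  Position 3 ('a'): window [0,3] length 4 -- new best
  Position 4 ('b'): window [0,4] length 5 -- new best
  Position 5 ('e'): window [0,5] length 6 -- new best
  Position 6 ('e'): repeat (last at 5), move window start to 6
  Position 6 ('e'): window [6,6] length 1
  Position 7 ('g'): window [6,7] length 2
  Position 8 ('c'): window [6,8] length 3
  Position 9 ('f'): window [6,9] length 4
  Position 10 ('a'): window [6,10] length 5
Longest substring with no repeats: "hdcabe" with length 6

6


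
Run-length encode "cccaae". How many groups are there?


Input: cccaae
Scanning for consecutive runs:
  Group 1: 'c' x 3 (positions 0-2)
  Group 2: 'a' x 2 (positions 3-4)
  Group 3: 'e' x 1 (positions 5-5)
Total groups: 3

3


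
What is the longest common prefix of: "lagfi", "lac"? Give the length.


Words: lagfi, lac
  Position 0: all 'l' => match
  Position 1: all 'a' => match
  Position 2: ('g', 'c') => mismatch, stop
LCP = "la" (length 2)

2


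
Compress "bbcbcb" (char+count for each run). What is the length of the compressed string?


Input: bbcbcb
Runs:
  'b' x 2 => "b2"
  'c' x 1 => "c1"
  'b' x 1 => "b1"
  'c' x 1 => "c1"
  'b' x 1 => "b1"
Compressed: "b2c1b1c1b1"
Compressed length: 10

10


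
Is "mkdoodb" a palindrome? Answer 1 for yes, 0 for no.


Input: mkdoodb
Reversed: bdoodkm
  Compare pos 0 ('m') with pos 6 ('b'): MISMATCH
  Compare pos 1 ('k') with pos 5 ('d'): MISMATCH
  Compare pos 2 ('d') with pos 4 ('o'): MISMATCH
Result: not a palindrome

0


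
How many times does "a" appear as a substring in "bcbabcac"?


Searching for "a" in "bcbabcac"
Scanning each position:
  Position 0: "b" => no
  Position 1: "c" => no
  Position 2: "b" => no
  Position 3: "a" => MATCH
  Position 4: "b" => no
  Position 5: "c" => no
  Position 6: "a" => MATCH
  Position 7: "c" => no
Total occurrences: 2

2


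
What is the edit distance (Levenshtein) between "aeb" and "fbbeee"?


Computing edit distance: "aeb" -> "fbbeee"
DP table:
           f    b    b    e    e    e
      0    1    2    3    4    5    6
  a   1    1    2    3    4    5    6
  e   2    2    2    3    3    4    5
  b   3    3    2    2    3    4    5
Edit distance = dp[3][6] = 5

5


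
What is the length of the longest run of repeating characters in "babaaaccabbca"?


Input: "babaaaccabbca"
Scanning for longest run:
  Position 1 ('a'): new char, reset run to 1
  Position 2 ('b'): new char, reset run to 1
  Position 3 ('a'): new char, reset run to 1
  Position 4 ('a'): continues run of 'a', length=2
  Position 5 ('a'): continues run of 'a', length=3
  Position 6 ('c'): new char, reset run to 1
  Position 7 ('c'): continues run of 'c', length=2
  Position 8 ('a'): new char, reset run to 1
  Position 9 ('b'): new char, reset run to 1
  Position 10 ('b'): continues run of 'b', length=2
  Position 11 ('c'): new char, reset run to 1
  Position 12 ('a'): new char, reset run to 1
Longest run: 'a' with length 3

3


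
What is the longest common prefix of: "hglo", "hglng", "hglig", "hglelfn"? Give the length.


Words: hglo, hglng, hglig, hglelfn
  Position 0: all 'h' => match
  Position 1: all 'g' => match
  Position 2: all 'l' => match
  Position 3: ('o', 'n', 'i', 'e') => mismatch, stop
LCP = "hgl" (length 3)

3


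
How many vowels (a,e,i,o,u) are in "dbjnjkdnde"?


Input: dbjnjkdnde
Checking each character:
  'd' at position 0: consonant
  'b' at position 1: consonant
  'j' at position 2: consonant
  'n' at position 3: consonant
  'j' at position 4: consonant
  'k' at position 5: consonant
  'd' at position 6: consonant
  'n' at position 7: consonant
  'd' at position 8: consonant
  'e' at position 9: vowel (running total: 1)
Total vowels: 1

1


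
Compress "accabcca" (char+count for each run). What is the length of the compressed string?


Input: accabcca
Runs:
  'a' x 1 => "a1"
  'c' x 2 => "c2"
  'a' x 1 => "a1"
  'b' x 1 => "b1"
  'c' x 2 => "c2"
  'a' x 1 => "a1"
Compressed: "a1c2a1b1c2a1"
Compressed length: 12

12


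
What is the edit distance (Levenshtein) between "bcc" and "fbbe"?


Computing edit distance: "bcc" -> "fbbe"
DP table:
           f    b    b    e
      0    1    2    3    4
  b   1    1    1    2    3
  c   2    2    2    2    3
  c   3    3    3    3    3
Edit distance = dp[3][4] = 3

3


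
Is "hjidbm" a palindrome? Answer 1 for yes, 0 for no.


Input: hjidbm
Reversed: mbdijh
  Compare pos 0 ('h') with pos 5 ('m'): MISMATCH
  Compare pos 1 ('j') with pos 4 ('b'): MISMATCH
  Compare pos 2 ('i') with pos 3 ('d'): MISMATCH
Result: not a palindrome

0


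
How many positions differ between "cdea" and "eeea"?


Comparing "cdea" and "eeea" position by position:
  Position 0: 'c' vs 'e' => DIFFER
  Position 1: 'd' vs 'e' => DIFFER
  Position 2: 'e' vs 'e' => same
  Position 3: 'a' vs 'a' => same
Positions that differ: 2

2


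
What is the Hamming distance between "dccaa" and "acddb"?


Comparing "dccaa" and "acddb" position by position:
  Position 0: 'd' vs 'a' => differ
  Position 1: 'c' vs 'c' => same
  Position 2: 'c' vs 'd' => differ
  Position 3: 'a' vs 'd' => differ
  Position 4: 'a' vs 'b' => differ
Total differences (Hamming distance): 4

4


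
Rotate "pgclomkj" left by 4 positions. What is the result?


Input: "pgclomkj", rotate left by 4
First 4 characters: "pgcl"
Remaining characters: "omkj"
Concatenate remaining + first: "omkj" + "pgcl" = "omkjpgcl"

omkjpgcl


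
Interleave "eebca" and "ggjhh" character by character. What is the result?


Interleaving "eebca" and "ggjhh":
  Position 0: 'e' from first, 'g' from second => "eg"
  Position 1: 'e' from first, 'g' from second => "eg"
  Position 2: 'b' from first, 'j' from second => "bj"
  Position 3: 'c' from first, 'h' from second => "ch"
  Position 4: 'a' from first, 'h' from second => "ah"
Result: egegbjchah

egegbjchah


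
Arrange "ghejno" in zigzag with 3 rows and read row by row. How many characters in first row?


Zigzag "ghejno" into 3 rows:
Placing characters:
  'g' => row 0
  'h' => row 1
  'e' => row 2
  'j' => row 1
  'n' => row 0
  'o' => row 1
Rows:
  Row 0: "gn"
  Row 1: "hjo"
  Row 2: "e"
First row length: 2

2


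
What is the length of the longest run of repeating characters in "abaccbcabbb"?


Input: "abaccbcabbb"
Scanning for longest run:
  Position 1 ('b'): new char, reset run to 1
  Position 2 ('a'): new char, reset run to 1
  Position 3 ('c'): new char, reset run to 1
  Position 4 ('c'): continues run of 'c', length=2
  Position 5 ('b'): new char, reset run to 1
  Position 6 ('c'): new char, reset run to 1
  Position 7 ('a'): new char, reset run to 1
  Position 8 ('b'): new char, reset run to 1
  Position 9 ('b'): continues run of 'b', length=2
  Position 10 ('b'): continues run of 'b', length=3
Longest run: 'b' with length 3

3


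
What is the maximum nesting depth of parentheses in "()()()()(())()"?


Input: "()()()()(())()"
Tracking depth:
  Position 0 '(': depth becomes 1
  Position 1 ')': depth becomes 0
  Position 2 '(': depth becomes 1
  Position 3 ')': depth becomes 0
  Position 4 '(': depth becomes 1
  Position 5 ')': depth becomes 0
  Position 6 '(': depth becomes 1
  Position 7 ')': depth becomes 0
  Position 8 '(': depth becomes 1
  Position 9 '(': depth becomes 2
  Position 10 ')': depth becomes 1
  Position 11 ')': depth becomes 0
  Position 12 '(': depth becomes 1
  Position 13 ')': depth becomes 0
Maximum depth reached: 2

2


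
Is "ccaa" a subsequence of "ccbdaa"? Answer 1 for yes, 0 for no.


Check if "ccaa" is a subsequence of "ccbdaa"
Greedy scan:
  Position 0 ('c'): matches sub[0] = 'c'
  Position 1 ('c'): matches sub[1] = 'c'
  Position 2 ('b'): no match needed
  Position 3 ('d'): no match needed
  Position 4 ('a'): matches sub[2] = 'a'
  Position 5 ('a'): matches sub[3] = 'a'
All 4 characters matched => is a subsequence

1


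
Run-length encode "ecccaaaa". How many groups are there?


Input: ecccaaaa
Scanning for consecutive runs:
  Group 1: 'e' x 1 (positions 0-0)
  Group 2: 'c' x 3 (positions 1-3)
  Group 3: 'a' x 4 (positions 4-7)
Total groups: 3

3


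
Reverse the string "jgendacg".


Input: jgendacg
Reading characters right to left:
  Position 7: 'g'
  Position 6: 'c'
  Position 5: 'a'
  Position 4: 'd'
  Position 3: 'n'
  Position 2: 'e'
  Position 1: 'g'
  Position 0: 'j'
Reversed: gcadnegj

gcadnegj


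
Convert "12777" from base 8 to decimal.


Input: "12777" in base 8
Positional expansion:
  Digit '1' (value 1) x 8^4 = 4096
  Digit '2' (value 2) x 8^3 = 1024
  Digit '7' (value 7) x 8^2 = 448
  Digit '7' (value 7) x 8^1 = 56
  Digit '7' (value 7) x 8^0 = 7
Sum = 5631

5631


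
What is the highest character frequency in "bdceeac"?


Input: bdceeac
Character counts:
  'a': 1
  'b': 1
  'c': 2
  'd': 1
  'e': 2
Maximum frequency: 2

2


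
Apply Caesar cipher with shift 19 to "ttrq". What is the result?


Caesar cipher: shift "ttrq" by 19
  't' (pos 19) + 19 = pos 12 = 'm'
  't' (pos 19) + 19 = pos 12 = 'm'
  'r' (pos 17) + 19 = pos 10 = 'k'
  'q' (pos 16) + 19 = pos 9 = 'j'
Result: mmkj

mmkj


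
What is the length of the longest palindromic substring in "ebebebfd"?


Input: "ebebebfd"
Checking substrings for palindromes:
  [0:5] "ebebe" (len 5) => palindrome
  [1:6] "bebeb" (len 5) => palindrome
  [0:3] "ebe" (len 3) => palindrome
  [1:4] "beb" (len 3) => palindrome
  [2:5] "ebe" (len 3) => palindrome
  [3:6] "beb" (len 3) => palindrome
Longest palindromic substring: "ebebe" with length 5

5


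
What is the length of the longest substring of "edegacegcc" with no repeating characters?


Input: "edegacegcc"
Sliding window (track last position of each char):
  Position 0 ('e'): window [0,0] length 1 -- new best
  Position 1 ('d'): window [0,1] length 2 -- new best
  Position 2 ('e'): repeat (last at 0), move window start to 1
  Position 2 ('e'): window [1,2] length 2
  Position 3 ('g'): window [1,3] length 3 -- new best
  Position 4 ('a'): window [1,4] length 4 -- new best
  Position 5 ('c'): window [1,5] length 5 -- new best
  Position 6 ('e'): repeat (last at 2), move window start to 3
  Position 6 ('e'): window [3,6] length 4
  Position 7 ('g'): repeat (last at 3), move window start to 4
  Position 7 ('g'): window [4,7] length 4
  Position 8 ('c'): repeat (last at 5), move window start to 6
  Position 8 ('c'): window [6,8] length 3
  Position 9 ('c'): repeat (last at 8), move window start to 9
  Position 9 ('c'): window [9,9] length 1
Longest substring with no repeats: "degac" with length 5

5


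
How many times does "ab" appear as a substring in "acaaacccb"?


Searching for "ab" in "acaaacccb"
Scanning each position:
  Position 0: "ac" => no
  Position 1: "ca" => no
  Position 2: "aa" => no
  Position 3: "aa" => no
  Position 4: "ac" => no
  Position 5: "cc" => no
  Position 6: "cc" => no
  Position 7: "cb" => no
Total occurrences: 0

0


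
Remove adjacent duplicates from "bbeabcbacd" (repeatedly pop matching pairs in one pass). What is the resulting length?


Input: bbeabcbacd
Stack-based adjacent duplicate removal:
  Read 'b': push. Stack: b
  Read 'b': matches stack top 'b' => pop. Stack: (empty)
  Read 'e': push. Stack: e
  Read 'a': push. Stack: ea
  Read 'b': push. Stack: eab
  Read 'c': push. Stack: eabc
  Read 'b': push. Stack: eabcb
  Read 'a': push. Stack: eabcba
  Read 'c': push. Stack: eabcbac
  Read 'd': push. Stack: eabcbacd
Final stack: "eabcbacd" (length 8)

8


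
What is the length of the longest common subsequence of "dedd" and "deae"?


LCS of "dedd" and "deae"
DP table:
           d    e    a    e
      0    0    0    0    0
  d   0    1    1    1    1
  e   0    1    2    2    2
  d   0    1    2    2    2
  d   0    1    2    2    2
LCS length = dp[4][4] = 2

2


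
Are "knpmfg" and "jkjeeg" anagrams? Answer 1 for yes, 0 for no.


Strings: "knpmfg", "jkjeeg"
Sorted first:  fgkmnp
Sorted second: eegjjk
Differ at position 0: 'f' vs 'e' => not anagrams

0


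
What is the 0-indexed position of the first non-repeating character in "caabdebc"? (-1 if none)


Input: caabdebc
Character frequencies:
  'a': 2
  'b': 2
  'c': 2
  'd': 1
  'e': 1
Scanning left to right for freq == 1:
  Position 0 ('c'): freq=2, skip
  Position 1 ('a'): freq=2, skip
  Position 2 ('a'): freq=2, skip
  Position 3 ('b'): freq=2, skip
  Position 4 ('d'): unique! => answer = 4

4


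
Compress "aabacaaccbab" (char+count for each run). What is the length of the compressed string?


Input: aabacaaccbab
Runs:
  'a' x 2 => "a2"
  'b' x 1 => "b1"
  'a' x 1 => "a1"
  'c' x 1 => "c1"
  'a' x 2 => "a2"
  'c' x 2 => "c2"
  'b' x 1 => "b1"
  'a' x 1 => "a1"
  'b' x 1 => "b1"
Compressed: "a2b1a1c1a2c2b1a1b1"
Compressed length: 18

18


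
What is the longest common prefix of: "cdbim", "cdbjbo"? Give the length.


Words: cdbim, cdbjbo
  Position 0: all 'c' => match
  Position 1: all 'd' => match
  Position 2: all 'b' => match
  Position 3: ('i', 'j') => mismatch, stop
LCP = "cdb" (length 3)

3


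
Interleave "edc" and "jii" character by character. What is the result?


Interleaving "edc" and "jii":
  Position 0: 'e' from first, 'j' from second => "ej"
  Position 1: 'd' from first, 'i' from second => "di"
  Position 2: 'c' from first, 'i' from second => "ci"
Result: ejdici

ejdici


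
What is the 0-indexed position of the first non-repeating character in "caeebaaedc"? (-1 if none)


Input: caeebaaedc
Character frequencies:
  'a': 3
  'b': 1
  'c': 2
  'd': 1
  'e': 3
Scanning left to right for freq == 1:
  Position 0 ('c'): freq=2, skip
  Position 1 ('a'): freq=3, skip
  Position 2 ('e'): freq=3, skip
  Position 3 ('e'): freq=3, skip
  Position 4 ('b'): unique! => answer = 4

4


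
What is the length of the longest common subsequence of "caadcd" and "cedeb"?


LCS of "caadcd" and "cedeb"
DP table:
           c    e    d    e    b
      0    0    0    0    0    0
  c   0    1    1    1    1    1
  a   0    1    1    1    1    1
  a   0    1    1    1    1    1
  d   0    1    1    2    2    2
  c   0    1    1    2    2    2
  d   0    1    1    2    2    2
LCS length = dp[6][5] = 2

2


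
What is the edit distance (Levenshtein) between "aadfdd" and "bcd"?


Computing edit distance: "aadfdd" -> "bcd"
DP table:
           b    c    d
      0    1    2    3
  a   1    1    2    3
  a   2    2    2    3
  d   3    3    3    2
  f   4    4    4    3
  d   5    5    5    4
  d   6    6    6    5
Edit distance = dp[6][3] = 5

5


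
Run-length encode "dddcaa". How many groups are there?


Input: dddcaa
Scanning for consecutive runs:
  Group 1: 'd' x 3 (positions 0-2)
  Group 2: 'c' x 1 (positions 3-3)
  Group 3: 'a' x 2 (positions 4-5)
Total groups: 3

3


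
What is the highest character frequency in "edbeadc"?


Input: edbeadc
Character counts:
  'a': 1
  'b': 1
  'c': 1
  'd': 2
  'e': 2
Maximum frequency: 2

2


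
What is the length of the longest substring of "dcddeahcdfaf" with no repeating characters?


Input: "dcddeahcdfaf"
Sliding window (track last position of each char):
  Position 0 ('d'): window [0,0] length 1 -- new best
  Position 1 ('c'): window [0,1] length 2 -- new best
  Position 2 ('d'): repeat (last at 0), move window start to 1
  Position 2 ('d'): window [1,2] length 2
  Position 3 ('d'): repeat (last at 2), move window start to 3
  Position 3 ('d'): window [3,3] length 1
  Position 4 ('e'): window [3,4] length 2
  Position 5 ('a'): window [3,5] length 3 -- new best
  Position 6 ('h'): window [3,6] length 4 -- new best
  Position 7 ('c'): window [3,7] length 5 -- new best
  Position 8 ('d'): repeat (last at 3), move window start to 4
  Position 8 ('d'): window [4,8] length 5
  Position 9 ('f'): window [4,9] length 6 -- new best
  Position 10 ('a'): repeat (last at 5), move window start to 6
  Position 10 ('a'): window [6,10] length 5
  Position 11 ('f'): repeat (last at 9), move window start to 10
  Position 11 ('f'): window [10,11] length 2
Longest substring with no repeats: "eahcdf" with length 6

6


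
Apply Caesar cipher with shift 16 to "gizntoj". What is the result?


Caesar cipher: shift "gizntoj" by 16
  'g' (pos 6) + 16 = pos 22 = 'w'
  'i' (pos 8) + 16 = pos 24 = 'y'
  'z' (pos 25) + 16 = pos 15 = 'p'
  'n' (pos 13) + 16 = pos 3 = 'd'
  't' (pos 19) + 16 = pos 9 = 'j'
  'o' (pos 14) + 16 = pos 4 = 'e'
  'j' (pos 9) + 16 = pos 25 = 'z'
Result: wypdjez

wypdjez


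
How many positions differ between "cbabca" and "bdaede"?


Comparing "cbabca" and "bdaede" position by position:
  Position 0: 'c' vs 'b' => DIFFER
  Position 1: 'b' vs 'd' => DIFFER
  Position 2: 'a' vs 'a' => same
  Position 3: 'b' vs 'e' => DIFFER
  Position 4: 'c' vs 'd' => DIFFER
  Position 5: 'a' vs 'e' => DIFFER
Positions that differ: 5

5


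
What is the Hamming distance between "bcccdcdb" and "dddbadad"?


Comparing "bcccdcdb" and "dddbadad" position by position:
  Position 0: 'b' vs 'd' => differ
  Position 1: 'c' vs 'd' => differ
  Position 2: 'c' vs 'd' => differ
  Position 3: 'c' vs 'b' => differ
  Position 4: 'd' vs 'a' => differ
  Position 5: 'c' vs 'd' => differ
  Position 6: 'd' vs 'a' => differ
  Position 7: 'b' vs 'd' => differ
Total differences (Hamming distance): 8

8
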